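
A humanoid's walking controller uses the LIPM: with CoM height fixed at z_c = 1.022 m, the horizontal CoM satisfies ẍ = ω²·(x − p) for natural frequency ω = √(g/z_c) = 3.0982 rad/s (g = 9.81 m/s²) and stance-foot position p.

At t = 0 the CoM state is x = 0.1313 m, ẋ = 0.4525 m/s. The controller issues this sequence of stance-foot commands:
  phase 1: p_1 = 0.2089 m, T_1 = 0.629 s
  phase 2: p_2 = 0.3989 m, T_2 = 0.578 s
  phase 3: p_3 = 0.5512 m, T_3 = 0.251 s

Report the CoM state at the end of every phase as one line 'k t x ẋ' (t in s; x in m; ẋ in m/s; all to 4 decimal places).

phase 1: p=0.2089, T=0.629, ωT=1.948768, cosh=3.581241, sinh=3.438791; start (x,ẋ)=(0.131300, 0.452500) → end (x,ẋ)=(0.433240, 0.793756)
phase 2: p=0.3989, T=0.578, ωT=1.790760, cosh=3.080419, sinh=2.913585; start (x,ẋ)=(0.433240, 0.793756) → end (x,ẋ)=(1.251139, 2.755083)
phase 3: p=0.5512, T=0.251, ωT=0.777648, cosh=1.317917, sinh=0.858431; start (x,ẋ)=(1.251139, 2.755083) → end (x,ẋ)=(2.237024, 5.492523)

1 0.6290 0.4332 0.7938
2 1.2070 1.2511 2.7551
3 1.4580 2.2370 5.4925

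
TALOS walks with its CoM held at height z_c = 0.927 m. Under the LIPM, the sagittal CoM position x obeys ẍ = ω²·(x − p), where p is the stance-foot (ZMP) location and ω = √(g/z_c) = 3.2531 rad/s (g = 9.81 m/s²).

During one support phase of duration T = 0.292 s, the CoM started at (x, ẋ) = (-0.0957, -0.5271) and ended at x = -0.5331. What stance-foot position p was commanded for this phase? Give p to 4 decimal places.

p = 0.4377

ωT = 3.2531·0.292 = 0.949905; cosh(ωT) = 1.486121, sinh(ωT) = 1.099343
x(T) = p + (x₀−p)·cosh(ωT) + (ẋ₀/ω)·sinh(ωT) ⇒ p·(1 − cosh) = x(T) − x₀·cosh − (ẋ₀/ω)·sinh
numerator   = -0.5331 − (-0.0957)·1.486121 − (-0.5271/3.2531)·1.099343 = -0.212752
denominator = 1 − 1.486121 = -0.486121
p = -0.212752 / -0.486121 = 0.4377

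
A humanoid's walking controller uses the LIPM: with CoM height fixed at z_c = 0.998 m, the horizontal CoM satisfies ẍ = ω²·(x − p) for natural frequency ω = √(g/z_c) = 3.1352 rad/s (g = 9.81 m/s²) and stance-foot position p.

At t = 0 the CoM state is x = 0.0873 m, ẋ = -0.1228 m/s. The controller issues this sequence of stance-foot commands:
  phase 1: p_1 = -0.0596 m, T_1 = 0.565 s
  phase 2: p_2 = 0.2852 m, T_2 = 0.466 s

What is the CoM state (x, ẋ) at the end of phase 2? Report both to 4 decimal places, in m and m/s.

x = 0.8708, ẋ = 2.0636

phase 1: p=-0.0596, T=0.565, ωT=1.771388, cosh=3.024552, sinh=2.854456; start (x,ẋ)=(0.087300, -0.122800) → end (x,ẋ)=(0.272903, 0.943236)
phase 2: p=0.2852, T=0.466, ωT=1.461003, cosh=2.271142, sinh=2.039139; start (x,ẋ)=(0.272903, 0.943236) → end (x,ẋ)=(0.870754, 2.063606)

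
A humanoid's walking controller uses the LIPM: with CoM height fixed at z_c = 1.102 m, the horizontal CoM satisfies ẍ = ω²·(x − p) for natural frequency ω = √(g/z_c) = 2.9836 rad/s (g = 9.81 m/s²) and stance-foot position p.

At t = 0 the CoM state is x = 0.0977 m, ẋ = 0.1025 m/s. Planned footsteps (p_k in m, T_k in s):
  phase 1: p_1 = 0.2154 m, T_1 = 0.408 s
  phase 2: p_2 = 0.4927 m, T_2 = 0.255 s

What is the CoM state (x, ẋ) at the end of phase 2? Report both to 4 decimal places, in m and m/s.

x = -0.1806, ẋ = -1.5594

phase 1: p=0.2154, T=0.408, ωT=1.217309, cosh=1.837055, sinh=1.541029; start (x,ẋ)=(0.097700, 0.102500) → end (x,ẋ)=(0.052120, -0.352865)
phase 2: p=0.4927, T=0.255, ωT=0.760818, cosh=1.303655, sinh=0.836371; start (x,ẋ)=(0.052120, -0.352865) → end (x,ẋ)=(-0.180581, -1.559436)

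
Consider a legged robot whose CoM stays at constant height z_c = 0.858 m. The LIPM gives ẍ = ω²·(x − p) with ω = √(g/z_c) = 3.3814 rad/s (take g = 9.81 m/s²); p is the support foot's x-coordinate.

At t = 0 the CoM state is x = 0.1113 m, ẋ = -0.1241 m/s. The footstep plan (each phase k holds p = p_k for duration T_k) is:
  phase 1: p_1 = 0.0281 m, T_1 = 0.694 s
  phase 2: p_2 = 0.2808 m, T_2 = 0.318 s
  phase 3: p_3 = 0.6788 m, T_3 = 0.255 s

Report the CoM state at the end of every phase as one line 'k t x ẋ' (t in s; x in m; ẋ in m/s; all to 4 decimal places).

1 0.6940 0.2768 0.8022
2 1.0120 0.5815 1.2950
3 1.2670 0.9157 1.4867

phase 1: p=0.0281, T=0.694, ωT=2.346692, cosh=5.273311, sinh=5.177626; start (x,ẋ)=(0.111300, -0.124100) → end (x,ẋ)=(0.276817, 0.802216)
phase 2: p=0.2808, T=0.318, ωT=1.075285, cosh=1.636015, sinh=1.294814; start (x,ẋ)=(0.276817, 0.802216) → end (x,ẋ)=(0.581470, 1.294997)
phase 3: p=0.6788, T=0.255, ωT=0.862257, cosh=1.395354, sinh=0.973146; start (x,ẋ)=(0.581470, 1.294997) → end (x,ẋ)=(0.915682, 1.486705)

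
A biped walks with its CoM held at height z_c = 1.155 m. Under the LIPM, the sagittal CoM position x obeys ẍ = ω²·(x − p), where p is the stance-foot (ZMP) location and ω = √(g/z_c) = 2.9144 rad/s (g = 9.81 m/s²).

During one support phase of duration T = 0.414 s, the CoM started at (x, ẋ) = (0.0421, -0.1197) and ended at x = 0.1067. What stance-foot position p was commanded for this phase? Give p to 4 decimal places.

p = -0.1128

ωT = 2.9144·0.414 = 1.206562; cosh(ωT) = 1.820599, sinh(ωT) = 1.521375
x(T) = p + (x₀−p)·cosh(ωT) + (ẋ₀/ω)·sinh(ωT) ⇒ p·(1 − cosh) = x(T) − x₀·cosh − (ẋ₀/ω)·sinh
numerator   = 0.1067 − (0.0421)·1.820599 − (-0.1197/2.9144)·1.521375 = 0.092539
denominator = 1 − 1.820599 = -0.820599
p = 0.092539 / -0.820599 = -0.1128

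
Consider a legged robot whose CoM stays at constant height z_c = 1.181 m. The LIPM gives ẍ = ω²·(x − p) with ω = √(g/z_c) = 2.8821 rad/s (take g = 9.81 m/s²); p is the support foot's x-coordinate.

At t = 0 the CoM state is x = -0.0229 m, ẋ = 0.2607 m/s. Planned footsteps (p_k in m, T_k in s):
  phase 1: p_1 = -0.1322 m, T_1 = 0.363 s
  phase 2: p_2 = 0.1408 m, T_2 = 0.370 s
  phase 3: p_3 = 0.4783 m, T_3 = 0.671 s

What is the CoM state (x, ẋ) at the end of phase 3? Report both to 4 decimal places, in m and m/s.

phase 1: p=-0.1322, T=0.363, ωT=1.046202, cosh=1.599044, sinh=1.247775; start (x,ẋ)=(-0.022900, 0.260700) → end (x,ẋ)=(0.155443, 0.809937)
phase 2: p=0.1408, T=0.370, ωT=1.066377, cosh=1.624545, sinh=1.280291; start (x,ẋ)=(0.155443, 0.809937) → end (x,ẋ)=(0.524380, 1.369810)
phase 3: p=0.4783, T=0.671, ωT=1.933889, cosh=3.530471, sinh=3.385886; start (x,ẋ)=(0.524380, 1.369810) → end (x,ẋ)=(2.250232, 5.285738)

x = 2.2502, ẋ = 5.2857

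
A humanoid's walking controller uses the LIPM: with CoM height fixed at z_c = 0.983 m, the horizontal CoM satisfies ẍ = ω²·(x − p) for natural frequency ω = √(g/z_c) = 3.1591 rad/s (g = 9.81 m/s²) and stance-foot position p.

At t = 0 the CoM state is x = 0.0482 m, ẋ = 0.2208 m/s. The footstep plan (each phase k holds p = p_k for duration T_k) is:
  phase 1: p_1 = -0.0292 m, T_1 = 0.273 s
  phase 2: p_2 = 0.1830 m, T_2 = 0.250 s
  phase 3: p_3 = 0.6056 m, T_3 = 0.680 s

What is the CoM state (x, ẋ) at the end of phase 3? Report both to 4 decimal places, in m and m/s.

phase 1: p=-0.0292, T=0.273, ωT=0.862434, cosh=1.395527, sinh=0.973394; start (x,ẋ)=(0.048200, 0.220800) → end (x,ẋ)=(0.146847, 0.546141)
phase 2: p=0.1830, T=0.250, ωT=0.789775, cosh=1.328424, sinh=0.874477; start (x,ẋ)=(0.146847, 0.546141) → end (x,ẋ)=(0.286153, 0.625633)
phase 3: p=0.6056, T=0.680, ωT=2.148188, cosh=4.343006, sinh=4.226311; start (x,ẋ)=(0.286153, 0.625633) → end (x,ẋ)=(0.055223, -1.547922)

x = 0.0552, ẋ = -1.5479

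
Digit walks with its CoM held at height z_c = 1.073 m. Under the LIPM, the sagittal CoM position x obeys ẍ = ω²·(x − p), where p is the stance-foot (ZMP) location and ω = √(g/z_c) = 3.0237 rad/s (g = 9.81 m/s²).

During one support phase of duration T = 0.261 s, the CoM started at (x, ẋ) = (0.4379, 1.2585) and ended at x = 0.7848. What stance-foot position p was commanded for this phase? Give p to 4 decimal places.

ωT = 3.0237·0.261 = 0.789186; cosh(ωT) = 1.327909, sinh(ωT) = 0.873694
x(T) = p + (x₀−p)·cosh(ωT) + (ẋ₀/ω)·sinh(ωT) ⇒ p·(1 − cosh) = x(T) − x₀·cosh − (ẋ₀/ω)·sinh
numerator   = 0.7848 − (0.4379)·1.327909 − (1.2585/3.0237)·0.873694 = -0.160333
denominator = 1 − 1.327909 = -0.327909
p = -0.160333 / -0.327909 = 0.4890

p = 0.4890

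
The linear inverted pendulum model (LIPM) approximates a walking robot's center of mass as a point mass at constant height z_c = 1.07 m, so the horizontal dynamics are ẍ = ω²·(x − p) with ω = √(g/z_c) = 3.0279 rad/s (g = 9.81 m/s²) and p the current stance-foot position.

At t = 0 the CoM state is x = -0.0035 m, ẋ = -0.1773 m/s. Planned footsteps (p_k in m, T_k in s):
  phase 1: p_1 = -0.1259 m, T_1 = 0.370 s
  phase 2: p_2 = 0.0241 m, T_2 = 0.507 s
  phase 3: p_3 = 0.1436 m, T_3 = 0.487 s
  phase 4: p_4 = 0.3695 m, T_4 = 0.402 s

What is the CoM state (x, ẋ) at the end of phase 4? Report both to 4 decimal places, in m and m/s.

phase 1: p=-0.1259, T=0.370, ωT=1.120323, cosh=1.696009, sinh=1.369835; start (x,ẋ)=(-0.003500, -0.177300) → end (x,ẋ)=(0.001480, 0.206979)
phase 2: p=0.0241, T=0.507, ωT=1.535145, cosh=2.428712, sinh=2.213288; start (x,ẋ)=(0.001480, 0.206979) → end (x,ẋ)=(0.120457, 0.351103)
phase 3: p=0.1436, T=0.487, ωT=1.474587, cosh=2.299053, sinh=2.070180; start (x,ẋ)=(0.120457, 0.351103) → end (x,ẋ)=(0.330444, 0.662140)
phase 4: p=0.3695, T=0.402, ωT=1.217216, cosh=1.836912, sinh=1.540858; start (x,ẋ)=(0.330444, 0.662140) → end (x,ẋ)=(0.634712, 1.034074)

x = 0.6347, ẋ = 1.0341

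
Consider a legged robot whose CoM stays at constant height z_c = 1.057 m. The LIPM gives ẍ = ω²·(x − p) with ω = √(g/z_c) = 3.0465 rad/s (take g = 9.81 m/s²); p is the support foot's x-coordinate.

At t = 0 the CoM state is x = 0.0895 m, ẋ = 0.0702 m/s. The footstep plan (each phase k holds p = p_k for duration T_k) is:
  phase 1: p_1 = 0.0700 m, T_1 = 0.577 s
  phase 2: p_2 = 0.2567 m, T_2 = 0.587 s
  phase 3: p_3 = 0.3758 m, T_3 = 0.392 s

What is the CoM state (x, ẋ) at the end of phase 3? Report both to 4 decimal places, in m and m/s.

phase 1: p=0.0700, T=0.577, ωT=1.757830, cosh=2.986130, sinh=2.813711; start (x,ẋ)=(0.089500, 0.070200) → end (x,ẋ)=(0.193065, 0.376780)
phase 2: p=0.2567, T=0.587, ωT=1.788295, cosh=3.073249, sinh=2.906004; start (x,ẋ)=(0.193065, 0.376780) → end (x,ẋ)=(0.420539, 0.594572)
phase 3: p=0.3758, T=0.392, ωT=1.194228, cosh=1.801973, sinh=1.499035; start (x,ẋ)=(0.420539, 0.594572) → end (x,ẋ)=(0.748978, 1.275716)

x = 0.7490, ẋ = 1.2757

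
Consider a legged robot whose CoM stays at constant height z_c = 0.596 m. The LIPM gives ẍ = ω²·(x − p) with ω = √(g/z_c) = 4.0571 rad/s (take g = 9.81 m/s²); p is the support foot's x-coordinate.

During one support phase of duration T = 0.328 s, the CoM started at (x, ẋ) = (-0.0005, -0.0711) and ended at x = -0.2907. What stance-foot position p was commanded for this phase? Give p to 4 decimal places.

ωT = 4.0571·0.328 = 1.330729; cosh(ωT) = 2.024042, sinh(ωT) = 1.759758
x(T) = p + (x₀−p)·cosh(ωT) + (ẋ₀/ω)·sinh(ωT) ⇒ p·(1 − cosh) = x(T) − x₀·cosh − (ẋ₀/ω)·sinh
numerator   = -0.2907 − (-0.0005)·2.024042 − (-0.0711/4.0571)·1.759758 = -0.258849
denominator = 1 − 2.024042 = -1.024042
p = -0.258849 / -1.024042 = 0.2528

p = 0.2528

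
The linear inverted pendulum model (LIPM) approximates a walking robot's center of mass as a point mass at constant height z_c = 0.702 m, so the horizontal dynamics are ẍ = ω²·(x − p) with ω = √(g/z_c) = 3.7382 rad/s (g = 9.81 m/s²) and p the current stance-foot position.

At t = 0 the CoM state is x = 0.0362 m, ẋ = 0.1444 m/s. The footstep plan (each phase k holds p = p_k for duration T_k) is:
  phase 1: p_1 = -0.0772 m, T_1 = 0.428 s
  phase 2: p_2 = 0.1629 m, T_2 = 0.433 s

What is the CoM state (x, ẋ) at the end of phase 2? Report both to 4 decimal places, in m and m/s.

phase 1: p=-0.0772, T=0.428, ωT=1.599950, cosh=2.577345, sinh=2.375438; start (x,ẋ)=(0.036200, 0.144400) → end (x,ẋ)=(0.306830, 1.379145)
phase 2: p=0.1629, T=0.433, ωT=1.618641, cosh=2.622197, sinh=2.424029; start (x,ẋ)=(0.306830, 1.379145) → end (x,ẋ)=(1.434616, 4.920611)

x = 1.4346, ẋ = 4.9206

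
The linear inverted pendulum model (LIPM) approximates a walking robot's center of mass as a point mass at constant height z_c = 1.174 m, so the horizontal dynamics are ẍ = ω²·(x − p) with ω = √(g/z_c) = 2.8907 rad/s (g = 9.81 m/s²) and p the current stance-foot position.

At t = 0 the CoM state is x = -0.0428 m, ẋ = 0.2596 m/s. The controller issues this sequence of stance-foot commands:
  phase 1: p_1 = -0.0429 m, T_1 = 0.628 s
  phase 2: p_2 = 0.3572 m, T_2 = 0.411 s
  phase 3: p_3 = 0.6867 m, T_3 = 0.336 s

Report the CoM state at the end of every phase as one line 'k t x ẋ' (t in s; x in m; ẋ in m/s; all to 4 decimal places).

1 0.6280 0.2260 0.8194
2 1.0390 0.5437 0.9045
3 1.3750 0.8247 0.8980

phase 1: p=-0.0429, T=0.628, ωT=1.815360, cosh=3.153032, sinh=2.990253; start (x,ẋ)=(-0.042800, 0.259600) → end (x,ẋ)=(0.225956, 0.819392)
phase 2: p=0.3572, T=0.411, ωT=1.188078, cosh=1.792788, sinh=1.487981; start (x,ẋ)=(0.225956, 0.819392) → end (x,ẋ)=(0.543687, 0.904473)
phase 3: p=0.6867, T=0.336, ωT=0.971275, cosh=1.509955, sinh=1.131355; start (x,ẋ)=(0.543687, 0.904473) → end (x,ẋ)=(0.824747, 0.898001)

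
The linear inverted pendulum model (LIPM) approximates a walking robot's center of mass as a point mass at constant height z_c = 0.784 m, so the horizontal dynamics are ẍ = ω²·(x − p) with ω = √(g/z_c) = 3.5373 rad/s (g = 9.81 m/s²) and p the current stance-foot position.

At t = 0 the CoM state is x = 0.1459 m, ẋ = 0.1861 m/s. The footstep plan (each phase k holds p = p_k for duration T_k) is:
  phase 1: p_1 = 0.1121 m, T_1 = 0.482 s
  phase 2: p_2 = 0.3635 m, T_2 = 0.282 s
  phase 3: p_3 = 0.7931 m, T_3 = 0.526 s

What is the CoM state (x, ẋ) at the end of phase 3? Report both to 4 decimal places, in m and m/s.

phase 1: p=0.1121, T=0.482, ωT=1.704979, cosh=2.841522, sinh=2.659746; start (x,ẋ)=(0.145900, 0.186100) → end (x,ẋ)=(0.348075, 0.846808)
phase 2: p=0.3635, T=0.282, ωT=0.997519, cosh=1.540169, sinh=1.171376; start (x,ẋ)=(0.348075, 0.846808) → end (x,ẋ)=(0.620163, 1.240313)
phase 3: p=0.7931, T=0.526, ωT=1.860620, cosh=3.291648, sinh=3.136072; start (x,ẋ)=(0.620163, 1.240313) → end (x,ẋ)=(1.323479, 2.164242)

x = 1.3235, ẋ = 2.1642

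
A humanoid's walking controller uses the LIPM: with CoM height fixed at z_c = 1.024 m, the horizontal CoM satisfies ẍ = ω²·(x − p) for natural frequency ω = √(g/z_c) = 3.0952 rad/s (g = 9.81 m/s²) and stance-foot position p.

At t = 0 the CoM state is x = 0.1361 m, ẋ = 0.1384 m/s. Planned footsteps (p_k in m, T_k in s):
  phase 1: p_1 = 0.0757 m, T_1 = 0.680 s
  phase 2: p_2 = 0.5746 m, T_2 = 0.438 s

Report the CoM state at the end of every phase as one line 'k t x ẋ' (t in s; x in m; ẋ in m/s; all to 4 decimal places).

1 0.6800 0.5079 1.3318
2 1.1180 1.2157 2.3810

phase 1: p=0.0757, T=0.680, ωT=2.104736, cosh=4.163407, sinh=4.041529; start (x,ẋ)=(0.136100, 0.138400) → end (x,ẋ)=(0.507884, 1.331780)
phase 2: p=0.5746, T=0.438, ωT=1.355698, cosh=2.068617, sinh=1.810849; start (x,ẋ)=(0.507884, 1.331780) → end (x,ẋ)=(1.215750, 2.381005)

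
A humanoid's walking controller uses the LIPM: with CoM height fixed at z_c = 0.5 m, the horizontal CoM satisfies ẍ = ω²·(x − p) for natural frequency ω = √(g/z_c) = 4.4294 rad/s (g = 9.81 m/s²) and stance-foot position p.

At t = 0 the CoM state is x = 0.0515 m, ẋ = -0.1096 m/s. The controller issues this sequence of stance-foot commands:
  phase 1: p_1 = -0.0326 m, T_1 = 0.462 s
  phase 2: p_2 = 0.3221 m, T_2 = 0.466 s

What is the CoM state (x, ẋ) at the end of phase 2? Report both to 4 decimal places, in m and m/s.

x = 0.7129, ẋ = 1.9227

phase 1: p=-0.0326, T=0.462, ωT=2.046383, cosh=3.934528, sinh=3.805326; start (x,ẋ)=(0.051500, -0.109600) → end (x,ẋ)=(0.204136, 0.986308)
phase 2: p=0.3221, T=0.466, ωT=2.064100, cosh=4.002570, sinh=3.875638; start (x,ẋ)=(0.204136, 0.986308) → end (x,ẋ)=(0.712939, 1.922701)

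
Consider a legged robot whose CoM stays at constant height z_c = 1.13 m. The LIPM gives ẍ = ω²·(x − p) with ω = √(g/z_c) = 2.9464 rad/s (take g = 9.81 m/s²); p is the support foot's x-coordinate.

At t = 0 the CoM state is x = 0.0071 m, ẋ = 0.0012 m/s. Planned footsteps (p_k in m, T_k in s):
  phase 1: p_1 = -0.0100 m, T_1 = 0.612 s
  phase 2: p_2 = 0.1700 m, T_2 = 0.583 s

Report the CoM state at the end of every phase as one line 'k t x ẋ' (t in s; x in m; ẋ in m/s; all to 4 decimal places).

phase 1: p=-0.0100, T=0.612, ωT=1.803197, cosh=3.116895, sinh=2.952123; start (x,ẋ)=(0.007100, 0.001200) → end (x,ẋ)=(0.044501, 0.152478)
phase 2: p=0.1700, T=0.583, ωT=1.717751, cosh=2.875727, sinh=2.696257; start (x,ẋ)=(0.044501, 0.152478) → end (x,ẋ)=(-0.051367, -0.558508)

1 0.6120 0.0445 0.1525
2 1.1950 -0.0514 -0.5585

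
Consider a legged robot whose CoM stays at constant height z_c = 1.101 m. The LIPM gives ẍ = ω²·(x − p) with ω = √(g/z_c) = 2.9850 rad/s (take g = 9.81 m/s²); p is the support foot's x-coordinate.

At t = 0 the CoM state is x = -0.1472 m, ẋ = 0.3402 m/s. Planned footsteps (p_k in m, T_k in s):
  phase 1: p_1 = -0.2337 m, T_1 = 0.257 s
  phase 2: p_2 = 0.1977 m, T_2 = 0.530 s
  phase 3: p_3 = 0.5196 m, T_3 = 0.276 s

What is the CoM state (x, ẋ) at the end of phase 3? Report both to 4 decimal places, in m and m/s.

phase 1: p=-0.2337, T=0.257, ωT=0.767145, cosh=1.308973, sinh=0.844636; start (x,ẋ)=(-0.147200, 0.340200) → end (x,ẋ)=(-0.024211, 0.663400)
phase 2: p=0.1977, T=0.530, ωT=1.582050, cosh=2.535236, sinh=2.329683; start (x,ẋ)=(-0.024211, 0.663400) → end (x,ẋ)=(0.152863, 0.138684)
phase 3: p=0.5196, T=0.276, ωT=0.823860, cosh=1.359008, sinh=0.920273; start (x,ẋ)=(0.152863, 0.138684) → end (x,ẋ)=(0.063958, -0.818960)

x = 0.0640, ẋ = -0.8190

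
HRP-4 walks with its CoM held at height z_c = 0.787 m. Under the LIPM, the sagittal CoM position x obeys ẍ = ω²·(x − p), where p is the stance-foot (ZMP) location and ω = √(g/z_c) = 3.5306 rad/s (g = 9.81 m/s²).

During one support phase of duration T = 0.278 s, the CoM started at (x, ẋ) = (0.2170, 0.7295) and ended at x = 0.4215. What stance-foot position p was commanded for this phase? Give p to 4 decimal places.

ωT = 3.5306·0.278 = 0.981507; cosh(ωT) = 1.521610, sinh(ωT) = 1.146864
x(T) = p + (x₀−p)·cosh(ωT) + (ẋ₀/ω)·sinh(ωT) ⇒ p·(1 − cosh) = x(T) − x₀·cosh − (ẋ₀/ω)·sinh
numerator   = 0.4215 − (0.2170)·1.521610 − (0.7295/3.5306)·1.146864 = -0.145657
denominator = 1 − 1.521610 = -0.521610
p = -0.145657 / -0.521610 = 0.2792

p = 0.2792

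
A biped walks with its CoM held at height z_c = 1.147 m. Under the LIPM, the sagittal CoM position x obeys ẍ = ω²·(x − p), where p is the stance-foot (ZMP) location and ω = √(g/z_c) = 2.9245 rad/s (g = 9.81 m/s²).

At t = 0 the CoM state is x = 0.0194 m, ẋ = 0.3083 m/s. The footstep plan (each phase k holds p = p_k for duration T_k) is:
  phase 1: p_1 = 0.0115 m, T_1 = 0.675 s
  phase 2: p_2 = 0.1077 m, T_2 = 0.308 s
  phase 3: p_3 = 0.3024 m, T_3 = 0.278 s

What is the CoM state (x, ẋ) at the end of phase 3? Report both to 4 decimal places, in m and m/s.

phase 1: p=0.0115, T=0.675, ωT=1.974038, cosh=3.669291, sinh=3.530396; start (x,ẋ)=(0.019400, 0.308300) → end (x,ẋ)=(0.412661, 1.212807)
phase 2: p=0.1077, T=0.308, ωT=0.900746, cosh=1.433853, sinh=1.027586; start (x,ẋ)=(0.412661, 1.212807) → end (x,ẋ)=(0.971115, 2.655447)
phase 3: p=0.3024, T=0.278, ωT=0.813011, cosh=1.349104, sinh=0.905583; start (x,ẋ)=(0.971115, 2.655447) → end (x,ẋ)=(2.026835, 5.353482)

x = 2.0268, ẋ = 5.3535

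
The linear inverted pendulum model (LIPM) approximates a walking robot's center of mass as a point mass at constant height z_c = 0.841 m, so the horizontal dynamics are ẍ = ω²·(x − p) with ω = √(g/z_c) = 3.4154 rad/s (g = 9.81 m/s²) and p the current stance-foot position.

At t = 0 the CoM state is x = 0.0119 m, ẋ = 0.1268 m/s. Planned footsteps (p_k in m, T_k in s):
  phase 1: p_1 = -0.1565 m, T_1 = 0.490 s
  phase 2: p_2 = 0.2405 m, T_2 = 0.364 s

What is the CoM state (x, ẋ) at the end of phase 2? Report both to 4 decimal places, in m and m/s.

x = 1.3978, ẋ = 4.3196

phase 1: p=-0.1565, T=0.490, ωT=1.673546, cosh=2.759309, sinh=2.571729; start (x,ẋ)=(0.011900, 0.126800) → end (x,ẋ)=(0.403646, 1.829019)
phase 2: p=0.2405, T=0.364, ωT=1.243206, cosh=1.877583, sinh=1.589125; start (x,ẋ)=(0.403646, 1.829019) → end (x,ẋ)=(1.397830, 4.319608)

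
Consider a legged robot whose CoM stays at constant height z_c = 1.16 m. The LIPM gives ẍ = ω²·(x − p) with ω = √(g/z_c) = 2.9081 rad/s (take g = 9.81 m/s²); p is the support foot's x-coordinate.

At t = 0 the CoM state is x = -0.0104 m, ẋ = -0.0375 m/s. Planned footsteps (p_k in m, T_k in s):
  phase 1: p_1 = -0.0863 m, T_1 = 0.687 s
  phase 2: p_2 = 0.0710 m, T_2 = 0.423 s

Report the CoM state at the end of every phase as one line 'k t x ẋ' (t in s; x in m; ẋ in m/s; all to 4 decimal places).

1 0.6870 0.1520 0.6580
2 1.1100 0.5754 1.5904

phase 1: p=-0.0863, T=0.687, ωT=1.997865, cosh=3.754460, sinh=3.618835; start (x,ẋ)=(-0.010400, -0.037500) → end (x,ẋ)=(0.151999, 0.657974)
phase 2: p=0.0710, T=0.423, ωT=1.230126, cosh=1.856959, sinh=1.564703; start (x,ẋ)=(0.151999, 0.657974) → end (x,ẋ)=(0.575434, 1.590400)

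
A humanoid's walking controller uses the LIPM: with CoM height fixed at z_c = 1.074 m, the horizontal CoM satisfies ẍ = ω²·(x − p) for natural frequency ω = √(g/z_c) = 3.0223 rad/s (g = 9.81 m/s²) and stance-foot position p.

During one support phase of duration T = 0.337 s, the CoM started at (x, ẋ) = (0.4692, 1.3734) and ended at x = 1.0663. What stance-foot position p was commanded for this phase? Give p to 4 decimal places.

p = 0.3807

ωT = 3.0223·0.337 = 1.018515; cosh(ωT) = 1.565105, sinh(ωT) = 1.203975
x(T) = p + (x₀−p)·cosh(ωT) + (ẋ₀/ω)·sinh(ωT) ⇒ p·(1 − cosh) = x(T) − x₀·cosh − (ẋ₀/ω)·sinh
numerator   = 1.0663 − (0.4692)·1.565105 − (1.3734/3.0223)·1.203975 = -0.215160
denominator = 1 − 1.565105 = -0.565105
p = -0.215160 / -0.565105 = 0.3807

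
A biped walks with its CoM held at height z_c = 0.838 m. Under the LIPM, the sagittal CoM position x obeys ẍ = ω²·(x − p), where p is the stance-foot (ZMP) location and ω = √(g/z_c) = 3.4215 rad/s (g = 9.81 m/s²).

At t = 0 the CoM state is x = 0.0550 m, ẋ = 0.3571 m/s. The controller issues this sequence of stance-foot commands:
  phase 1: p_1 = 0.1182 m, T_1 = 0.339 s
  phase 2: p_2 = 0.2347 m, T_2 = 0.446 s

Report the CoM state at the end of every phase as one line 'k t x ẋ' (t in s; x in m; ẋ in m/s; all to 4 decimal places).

phase 1: p=0.1182, T=0.339, ωT=1.159889, cosh=1.751549, sinh=1.438028; start (x,ẋ)=(0.055000, 0.357100) → end (x,ẋ)=(0.157588, 0.314521)
phase 2: p=0.2347, T=0.446, ωT=1.525989, cosh=2.408548, sinh=2.191142; start (x,ẋ)=(0.157588, 0.314521) → end (x,ẋ)=(0.250393, 0.179432)

1 0.3390 0.1576 0.3145
2 0.7850 0.2504 0.1794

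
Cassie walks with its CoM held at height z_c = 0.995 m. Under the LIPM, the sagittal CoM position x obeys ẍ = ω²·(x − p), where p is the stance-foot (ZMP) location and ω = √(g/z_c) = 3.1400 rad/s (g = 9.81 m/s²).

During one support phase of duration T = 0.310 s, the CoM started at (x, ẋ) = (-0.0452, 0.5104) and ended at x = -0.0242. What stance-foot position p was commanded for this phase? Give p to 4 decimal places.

p = 0.2738

ωT = 3.1400·0.310 = 0.973400; cosh(ωT) = 1.512363, sinh(ωT) = 1.134566
x(T) = p + (x₀−p)·cosh(ωT) + (ẋ₀/ω)·sinh(ωT) ⇒ p·(1 − cosh) = x(T) − x₀·cosh − (ẋ₀/ω)·sinh
numerator   = -0.0242 − (-0.0452)·1.512363 − (0.5104/3.1400)·1.134566 = -0.140262
denominator = 1 − 1.512363 = -0.512363
p = -0.140262 / -0.512363 = 0.2738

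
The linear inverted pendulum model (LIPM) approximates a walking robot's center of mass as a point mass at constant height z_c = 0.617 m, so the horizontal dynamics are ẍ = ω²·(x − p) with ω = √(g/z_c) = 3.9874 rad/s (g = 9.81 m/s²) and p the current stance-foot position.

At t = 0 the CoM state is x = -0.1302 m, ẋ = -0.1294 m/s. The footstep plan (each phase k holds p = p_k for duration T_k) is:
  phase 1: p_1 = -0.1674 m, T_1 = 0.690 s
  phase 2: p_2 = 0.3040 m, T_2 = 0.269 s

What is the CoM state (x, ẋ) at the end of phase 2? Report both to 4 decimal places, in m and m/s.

phase 1: p=-0.1674, T=0.690, ωT=2.751306, cosh=7.863459, sinh=7.799615; start (x,ẋ)=(-0.130200, -0.129400) → end (x,ẋ)=(-0.127994, 0.139395)
phase 2: p=0.3040, T=0.269, ωT=1.072611, cosh=1.632557, sinh=1.290443; start (x,ẋ)=(-0.127994, 0.139395) → end (x,ẋ)=(-0.356143, -1.995261)

x = -0.3561, ẋ = -1.9953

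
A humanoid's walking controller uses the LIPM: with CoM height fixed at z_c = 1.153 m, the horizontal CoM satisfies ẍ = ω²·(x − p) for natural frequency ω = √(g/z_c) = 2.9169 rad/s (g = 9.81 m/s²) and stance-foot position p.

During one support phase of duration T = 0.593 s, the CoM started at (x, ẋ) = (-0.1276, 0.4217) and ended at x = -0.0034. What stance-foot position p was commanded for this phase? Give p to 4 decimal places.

p = 0.0142

ωT = 2.9169·0.593 = 1.729722; cosh(ωT) = 2.908209, sinh(ωT) = 2.730875
x(T) = p + (x₀−p)·cosh(ωT) + (ẋ₀/ω)·sinh(ωT) ⇒ p·(1 − cosh) = x(T) − x₀·cosh − (ẋ₀/ω)·sinh
numerator   = -0.0034 − (-0.1276)·2.908209 − (0.4217/2.9169)·2.730875 = -0.027119
denominator = 1 − 2.908209 = -1.908209
p = -0.027119 / -1.908209 = 0.0142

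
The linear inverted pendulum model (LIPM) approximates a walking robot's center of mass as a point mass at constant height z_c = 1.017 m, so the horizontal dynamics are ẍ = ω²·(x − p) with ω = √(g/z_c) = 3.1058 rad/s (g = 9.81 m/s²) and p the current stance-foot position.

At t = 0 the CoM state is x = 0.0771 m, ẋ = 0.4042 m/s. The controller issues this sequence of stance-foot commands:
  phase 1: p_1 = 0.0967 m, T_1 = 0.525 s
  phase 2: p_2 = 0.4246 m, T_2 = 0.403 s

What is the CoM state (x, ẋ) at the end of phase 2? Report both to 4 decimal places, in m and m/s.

x = 0.7871, ẋ = 1.4432

phase 1: p=0.0967, T=0.525, ωT=1.630545, cosh=2.651240, sinh=2.455417; start (x,ẋ)=(0.077100, 0.404200) → end (x,ẋ)=(0.364293, 0.922161)
phase 2: p=0.4246, T=0.403, ωT=1.251637, cosh=1.891049, sinh=1.605013; start (x,ẋ)=(0.364293, 0.922161) → end (x,ẋ)=(0.787109, 1.443228)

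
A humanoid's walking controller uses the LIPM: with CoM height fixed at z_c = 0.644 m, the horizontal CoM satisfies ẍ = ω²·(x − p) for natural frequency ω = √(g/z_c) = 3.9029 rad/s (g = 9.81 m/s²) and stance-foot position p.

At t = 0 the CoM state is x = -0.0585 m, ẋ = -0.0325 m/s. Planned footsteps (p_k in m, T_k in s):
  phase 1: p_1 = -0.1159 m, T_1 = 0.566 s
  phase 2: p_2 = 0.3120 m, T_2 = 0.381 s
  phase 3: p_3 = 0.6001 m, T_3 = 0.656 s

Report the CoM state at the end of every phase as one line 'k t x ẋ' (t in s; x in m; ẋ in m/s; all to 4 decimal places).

1 0.5660 0.1112 0.8580
2 0.9470 0.3065 0.3496
3 1.6030 -0.7347 -5.0940

phase 1: p=-0.1159, T=0.566, ωT=2.209041, cosh=4.608394, sinh=4.498588; start (x,ẋ)=(-0.058500, -0.032500) → end (x,ẋ)=(0.111161, 0.858030)
phase 2: p=0.3120, T=0.381, ωT=1.487005, cosh=2.324937, sinh=2.098889; start (x,ẋ)=(0.111161, 0.858030) → end (x,ẋ)=(0.306491, 0.349646)
phase 3: p=0.6001, T=0.656, ωT=2.560302, cosh=6.508506, sinh=6.431224; start (x,ẋ)=(0.306491, 0.349646) → end (x,ẋ)=(-0.734704, -5.094025)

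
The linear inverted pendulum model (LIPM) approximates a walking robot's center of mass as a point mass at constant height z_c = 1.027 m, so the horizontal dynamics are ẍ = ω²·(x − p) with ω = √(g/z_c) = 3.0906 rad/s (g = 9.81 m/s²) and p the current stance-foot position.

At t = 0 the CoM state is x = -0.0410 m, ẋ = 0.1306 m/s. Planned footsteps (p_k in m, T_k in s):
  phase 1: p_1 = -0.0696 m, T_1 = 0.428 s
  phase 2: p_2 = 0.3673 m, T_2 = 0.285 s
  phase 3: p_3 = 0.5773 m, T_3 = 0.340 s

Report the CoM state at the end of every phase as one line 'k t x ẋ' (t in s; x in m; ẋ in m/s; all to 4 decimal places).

1 0.4280 0.0616 0.4166
2 0.7130 0.0698 -0.3551
3 1.0530 -0.3813 -2.5385

phase 1: p=-0.0696, T=0.428, ωT=1.322777, cosh=2.010113, sinh=1.743718; start (x,ẋ)=(-0.041000, 0.130600) → end (x,ẋ)=(0.061574, 0.416650)
phase 2: p=0.3673, T=0.285, ωT=0.880821, cosh=1.413661, sinh=0.999219; start (x,ẋ)=(0.061574, 0.416650) → end (x,ẋ)=(0.069813, -0.355137)
phase 3: p=0.5773, T=0.340, ωT=1.050804, cosh=1.604803, sinh=1.255147; start (x,ẋ)=(0.069813, -0.355137) → end (x,ẋ)=(-0.381343, -2.538545)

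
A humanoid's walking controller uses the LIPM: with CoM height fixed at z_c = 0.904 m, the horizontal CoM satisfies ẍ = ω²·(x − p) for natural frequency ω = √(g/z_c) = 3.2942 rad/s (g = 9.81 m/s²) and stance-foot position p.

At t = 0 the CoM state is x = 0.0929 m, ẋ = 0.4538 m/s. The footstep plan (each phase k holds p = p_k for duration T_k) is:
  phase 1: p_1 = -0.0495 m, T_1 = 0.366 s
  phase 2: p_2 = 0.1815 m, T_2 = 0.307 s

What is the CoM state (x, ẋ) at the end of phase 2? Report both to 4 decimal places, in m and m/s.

phase 1: p=-0.0495, T=0.366, ωT=1.205677, cosh=1.819254, sinh=1.519765; start (x,ẋ)=(0.092900, 0.453800) → end (x,ẋ)=(0.418921, 1.538490)
phase 2: p=0.1815, T=0.307, ωT=1.011319, cosh=1.556482, sinh=1.192744; start (x,ẋ)=(0.418921, 1.538490) → end (x,ẋ)=(1.108088, 3.327491)

x = 1.1081, ẋ = 3.3275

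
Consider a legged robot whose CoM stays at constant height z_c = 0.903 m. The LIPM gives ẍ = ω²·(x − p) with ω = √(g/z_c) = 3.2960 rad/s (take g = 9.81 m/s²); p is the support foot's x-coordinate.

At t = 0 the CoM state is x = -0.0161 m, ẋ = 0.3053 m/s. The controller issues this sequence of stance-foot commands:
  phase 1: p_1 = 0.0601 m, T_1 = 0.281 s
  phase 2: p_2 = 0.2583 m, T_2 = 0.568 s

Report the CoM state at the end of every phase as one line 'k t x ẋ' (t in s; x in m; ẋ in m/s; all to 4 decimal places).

1 0.2810 0.0474 0.1785
2 0.8490 -0.2716 -1.6122

phase 1: p=0.0601, T=0.281, ωT=0.926176, cosh=1.460451, sinh=1.064385; start (x,ẋ)=(-0.016100, 0.305300) → end (x,ẋ)=(0.047405, 0.178550)
phase 2: p=0.2583, T=0.568, ωT=1.872128, cosh=3.327957, sinh=3.174161; start (x,ẋ)=(0.047405, 0.178550) → end (x,ẋ)=(-0.271600, -1.612186)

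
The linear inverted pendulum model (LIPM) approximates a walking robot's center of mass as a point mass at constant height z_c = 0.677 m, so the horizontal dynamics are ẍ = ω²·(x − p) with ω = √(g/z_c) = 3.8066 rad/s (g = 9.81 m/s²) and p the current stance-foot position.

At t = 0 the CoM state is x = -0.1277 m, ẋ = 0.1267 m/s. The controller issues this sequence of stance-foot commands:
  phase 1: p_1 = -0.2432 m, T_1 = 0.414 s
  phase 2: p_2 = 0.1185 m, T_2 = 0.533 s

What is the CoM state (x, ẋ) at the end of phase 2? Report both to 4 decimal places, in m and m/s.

phase 1: p=-0.2432, T=0.414, ωT=1.575932, cosh=2.521031, sinh=2.314217; start (x,ẋ)=(-0.127700, 0.126700) → end (x,ẋ)=(0.125006, 1.336888)
phase 2: p=0.1185, T=0.533, ωT=2.028918, cosh=3.868664, sinh=3.737187; start (x,ẋ)=(0.125006, 1.336888) → end (x,ẋ)=(1.456181, 5.264529)

x = 1.4562, ẋ = 5.2645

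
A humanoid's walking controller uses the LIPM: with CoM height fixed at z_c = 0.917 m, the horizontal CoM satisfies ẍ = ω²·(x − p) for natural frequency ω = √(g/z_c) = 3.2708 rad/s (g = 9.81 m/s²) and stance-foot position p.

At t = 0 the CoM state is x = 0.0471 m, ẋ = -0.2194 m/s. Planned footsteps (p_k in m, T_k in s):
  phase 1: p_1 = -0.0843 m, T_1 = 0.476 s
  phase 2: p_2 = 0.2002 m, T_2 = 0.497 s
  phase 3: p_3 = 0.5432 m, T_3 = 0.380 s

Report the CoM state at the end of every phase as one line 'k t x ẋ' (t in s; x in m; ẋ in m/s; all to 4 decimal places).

phase 1: p=-0.0843, T=0.476, ωT=1.556901, cosh=2.477442, sinh=2.266654; start (x,ẋ)=(0.047100, -0.219400) → end (x,ẋ)=(0.089192, 0.430619)
phase 2: p=0.2002, T=0.497, ωT=1.625588, cosh=2.639100, sinh=2.442304; start (x,ẋ)=(0.089192, 0.430619) → end (x,ẋ)=(0.228782, 0.249685)
phase 3: p=0.5432, T=0.380, ωT=1.242904, cosh=1.877104, sinh=1.588559; start (x,ẋ)=(0.228782, 0.249685) → end (x,ẋ)=(0.074272, -1.164984)

1 0.4760 0.0892 0.4306
2 0.9730 0.2288 0.2497
3 1.3530 0.0743 -1.1650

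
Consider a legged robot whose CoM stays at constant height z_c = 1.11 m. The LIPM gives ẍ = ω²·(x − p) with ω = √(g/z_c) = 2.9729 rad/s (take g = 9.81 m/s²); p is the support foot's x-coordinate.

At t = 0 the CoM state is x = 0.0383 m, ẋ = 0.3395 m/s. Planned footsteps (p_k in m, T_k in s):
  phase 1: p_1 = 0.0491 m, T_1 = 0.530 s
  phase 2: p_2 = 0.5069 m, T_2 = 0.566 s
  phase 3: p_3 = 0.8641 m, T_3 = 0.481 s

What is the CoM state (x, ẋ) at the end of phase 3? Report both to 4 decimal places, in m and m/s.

phase 1: p=0.0491, T=0.530, ωT=1.575637, cosh=2.520348, sinh=2.313472; start (x,ẋ)=(0.038300, 0.339500) → end (x,ẋ)=(0.286075, 0.781379)
phase 2: p=0.5069, T=0.566, ωT=1.682661, cosh=2.782867, sinh=2.596988; start (x,ẋ)=(0.286075, 0.781379) → end (x,ẋ)=(0.574949, 0.469572)
phase 3: p=0.8641, T=0.481, ωT=1.429965, cosh=2.208935, sinh=1.969618; start (x,ẋ)=(0.574949, 0.469572) → end (x,ẋ)=(0.536487, -0.655863)

x = 0.5365, ẋ = -0.6559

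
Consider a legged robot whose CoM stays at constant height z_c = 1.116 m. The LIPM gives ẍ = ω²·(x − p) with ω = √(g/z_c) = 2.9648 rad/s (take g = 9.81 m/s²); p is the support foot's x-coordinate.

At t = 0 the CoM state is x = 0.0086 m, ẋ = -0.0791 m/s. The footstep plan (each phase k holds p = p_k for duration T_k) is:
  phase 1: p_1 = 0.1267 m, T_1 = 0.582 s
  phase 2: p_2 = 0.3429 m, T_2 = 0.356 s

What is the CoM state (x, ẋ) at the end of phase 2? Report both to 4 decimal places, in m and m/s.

x = -1.1762, ẋ = -4.2638

phase 1: p=0.1267, T=0.582, ωT=1.725514, cosh=2.896743, sinh=2.718661; start (x,ẋ)=(0.008600, -0.079100) → end (x,ẋ)=(-0.287938, -1.181052)
phase 2: p=0.3429, T=0.356, ωT=1.055469, cosh=1.610676, sinh=1.262646; start (x,ẋ)=(-0.287938, -1.181052) → end (x,ẋ)=(-1.176162, -4.263832)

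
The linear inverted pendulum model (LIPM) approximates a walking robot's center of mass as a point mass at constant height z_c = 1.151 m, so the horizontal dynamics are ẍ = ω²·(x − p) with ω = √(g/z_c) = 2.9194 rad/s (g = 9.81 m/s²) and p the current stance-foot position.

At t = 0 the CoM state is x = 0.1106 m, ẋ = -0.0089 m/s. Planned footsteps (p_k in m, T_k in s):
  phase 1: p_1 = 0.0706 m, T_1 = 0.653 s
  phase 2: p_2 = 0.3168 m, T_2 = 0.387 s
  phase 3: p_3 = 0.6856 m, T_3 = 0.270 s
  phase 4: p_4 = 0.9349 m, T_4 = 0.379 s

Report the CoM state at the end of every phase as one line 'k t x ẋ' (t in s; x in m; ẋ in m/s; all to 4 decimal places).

phase 1: p=0.0706, T=0.653, ωT=1.906368, cosh=3.438613, sinh=3.289994; start (x,ẋ)=(0.110600, -0.008900) → end (x,ẋ)=(0.198115, 0.353589)
phase 2: p=0.3168, T=0.387, ωT=1.129808, cosh=1.709078, sinh=1.385983; start (x,ẋ)=(0.198115, 0.353589) → end (x,ẋ)=(0.281824, 0.124082)
phase 3: p=0.6856, T=0.270, ωT=0.788238, cosh=1.327081, sinh=0.872436; start (x,ẋ)=(0.281824, 0.124082) → end (x,ẋ)=(0.186837, -0.863748)
phase 4: p=0.9349, T=0.379, ωT=1.106453, cosh=1.677172, sinh=1.346442; start (x,ẋ)=(0.186837, -0.863748) → end (x,ẋ)=(-0.718095, -4.389142)

1 0.6530 0.1981 0.3536
2 1.0400 0.2818 0.1241
3 1.3100 0.1868 -0.8637
4 1.6890 -0.7181 -4.3891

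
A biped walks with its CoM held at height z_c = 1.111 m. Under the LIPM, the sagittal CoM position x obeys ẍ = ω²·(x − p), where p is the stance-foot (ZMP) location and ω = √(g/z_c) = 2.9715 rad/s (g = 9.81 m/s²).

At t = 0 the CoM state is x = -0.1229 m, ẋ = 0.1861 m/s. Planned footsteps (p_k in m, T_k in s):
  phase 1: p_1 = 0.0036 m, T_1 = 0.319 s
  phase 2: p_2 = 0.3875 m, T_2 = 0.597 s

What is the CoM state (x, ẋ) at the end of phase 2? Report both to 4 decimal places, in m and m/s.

phase 1: p=0.0036, T=0.319, ωT=0.947908, cosh=1.483929, sinh=1.096378; start (x,ẋ)=(-0.122900, 0.186100) → end (x,ẋ)=(-0.115453, -0.135964)
phase 2: p=0.3875, T=0.597, ωT=1.773985, cosh=3.031977, sinh=2.862321; start (x,ẋ)=(-0.115453, -0.135964) → end (x,ẋ)=(-1.268409, -4.690047)

x = -1.2684, ẋ = -4.6900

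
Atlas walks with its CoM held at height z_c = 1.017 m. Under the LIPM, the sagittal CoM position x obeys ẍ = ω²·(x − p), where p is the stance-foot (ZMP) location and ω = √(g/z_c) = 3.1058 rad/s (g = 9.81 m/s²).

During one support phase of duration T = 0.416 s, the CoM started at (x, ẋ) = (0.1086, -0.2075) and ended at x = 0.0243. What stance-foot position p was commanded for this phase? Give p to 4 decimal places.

p = 0.0792

ωT = 3.1058·0.416 = 1.292013; cosh(ωT) = 1.957412, sinh(ωT) = 1.682694
x(T) = p + (x₀−p)·cosh(ωT) + (ẋ₀/ω)·sinh(ωT) ⇒ p·(1 − cosh) = x(T) − x₀·cosh − (ẋ₀/ω)·sinh
numerator   = 0.0243 − (0.1086)·1.957412 − (-0.2075/3.1058)·1.682694 = -0.075853
denominator = 1 − 1.957412 = -0.957412
p = -0.075853 / -0.957412 = 0.0792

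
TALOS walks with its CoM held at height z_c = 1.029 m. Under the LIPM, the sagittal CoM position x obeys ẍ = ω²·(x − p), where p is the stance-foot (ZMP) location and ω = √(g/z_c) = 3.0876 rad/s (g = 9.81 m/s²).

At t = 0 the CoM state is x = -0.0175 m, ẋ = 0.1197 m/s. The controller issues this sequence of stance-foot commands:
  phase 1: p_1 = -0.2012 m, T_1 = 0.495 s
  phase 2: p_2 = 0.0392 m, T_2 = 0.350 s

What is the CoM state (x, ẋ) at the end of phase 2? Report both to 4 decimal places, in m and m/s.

phase 1: p=-0.2012, T=0.495, ωT=1.528362, cosh=2.413755, sinh=2.196864; start (x,ẋ)=(-0.017500, 0.119700) → end (x,ẋ)=(0.327375, 1.534970)
phase 2: p=0.0392, T=0.350, ωT=1.080660, cosh=1.642998, sinh=1.303626; start (x,ẋ)=(0.327375, 1.534970) → end (x,ẋ)=(1.160755, 3.681877)

x = 1.1608, ẋ = 3.6819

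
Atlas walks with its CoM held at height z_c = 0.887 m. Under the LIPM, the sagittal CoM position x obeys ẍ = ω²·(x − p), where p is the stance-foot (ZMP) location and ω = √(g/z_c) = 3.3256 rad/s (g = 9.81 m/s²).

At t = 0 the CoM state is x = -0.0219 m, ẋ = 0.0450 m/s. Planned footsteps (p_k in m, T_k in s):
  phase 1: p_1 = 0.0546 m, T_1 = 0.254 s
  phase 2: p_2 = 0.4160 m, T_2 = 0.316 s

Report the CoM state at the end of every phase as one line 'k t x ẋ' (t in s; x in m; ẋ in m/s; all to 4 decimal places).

1 0.2540 -0.0380 -0.1794
2 0.5700 -0.3804 -2.1832

phase 1: p=0.0546, T=0.254, ωT=0.844702, cosh=1.378485, sinh=0.948800; start (x,ẋ)=(-0.021900, 0.045000) → end (x,ẋ)=(-0.038016, -0.179351)
phase 2: p=0.4160, T=0.316, ωT=1.050890, cosh=1.604910, sinh=1.255284; start (x,ẋ)=(-0.038016, -0.179351) → end (x,ẋ)=(-0.380352, -2.183163)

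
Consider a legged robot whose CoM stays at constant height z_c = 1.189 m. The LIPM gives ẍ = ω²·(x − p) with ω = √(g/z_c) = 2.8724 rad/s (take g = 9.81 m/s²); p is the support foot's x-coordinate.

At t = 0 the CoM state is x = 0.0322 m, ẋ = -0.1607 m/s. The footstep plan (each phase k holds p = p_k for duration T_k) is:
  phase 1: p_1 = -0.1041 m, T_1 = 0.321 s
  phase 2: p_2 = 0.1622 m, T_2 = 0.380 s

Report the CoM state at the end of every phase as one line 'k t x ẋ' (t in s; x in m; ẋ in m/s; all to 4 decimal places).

1 0.3210 0.0352 0.1804
2 0.7010 0.0346 -0.1834

phase 1: p=-0.1041, T=0.321, ωT=0.922040, cosh=1.456061, sinh=1.058354; start (x,ẋ)=(0.032200, -0.160700) → end (x,ẋ)=(0.035150, 0.180365)
phase 2: p=0.1622, T=0.380, ωT=1.091512, cosh=1.657242, sinh=1.321533; start (x,ẋ)=(0.035150, 0.180365) → end (x,ẋ)=(0.034630, -0.183369)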